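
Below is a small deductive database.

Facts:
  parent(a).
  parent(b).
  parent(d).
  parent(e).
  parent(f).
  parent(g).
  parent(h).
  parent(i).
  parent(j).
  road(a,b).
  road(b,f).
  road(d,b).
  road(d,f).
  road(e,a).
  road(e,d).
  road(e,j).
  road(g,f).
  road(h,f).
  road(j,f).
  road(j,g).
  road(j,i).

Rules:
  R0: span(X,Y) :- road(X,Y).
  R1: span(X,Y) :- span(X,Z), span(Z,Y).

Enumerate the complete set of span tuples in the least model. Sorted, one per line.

span(a,b)
span(a,f)
span(b,f)
span(d,b)
span(d,f)
span(e,a)
span(e,b)
span(e,d)
span(e,f)
span(e,g)
span(e,i)
span(e,j)
span(g,f)
span(h,f)
span(j,f)
span(j,g)
span(j,i)

round 1: derive span(a,b) via R0 from road(a,b)
round 1: derive span(b,f) via R0 from road(b,f)
round 1: derive span(d,b) via R0 from road(d,b)
round 1: derive span(d,f) via R0 from road(d,f)
round 1: derive span(e,a) via R0 from road(e,a)
round 1: derive span(e,d) via R0 from road(e,d)
round 1: derive span(e,j) via R0 from road(e,j)
round 1: derive span(g,f) via R0 from road(g,f)
round 1: derive span(h,f) via R0 from road(h,f)
round 1: derive span(j,f) via R0 from road(j,f)
round 1: derive span(j,g) via R0 from road(j,g)
round 1: derive span(j,i) via R0 from road(j,i)
round 2: derive span(a,f) via R1 from span(a,b), span(b,f)
round 2: derive span(e,b) via R1 from span(e,a), span(a,b)
round 2: derive span(e,f) via R1 from span(e,d), span(d,f)
round 2: derive span(e,g) via R1 from span(e,j), span(j,g)
round 2: derive span(e,i) via R1 from span(e,j), span(j,i)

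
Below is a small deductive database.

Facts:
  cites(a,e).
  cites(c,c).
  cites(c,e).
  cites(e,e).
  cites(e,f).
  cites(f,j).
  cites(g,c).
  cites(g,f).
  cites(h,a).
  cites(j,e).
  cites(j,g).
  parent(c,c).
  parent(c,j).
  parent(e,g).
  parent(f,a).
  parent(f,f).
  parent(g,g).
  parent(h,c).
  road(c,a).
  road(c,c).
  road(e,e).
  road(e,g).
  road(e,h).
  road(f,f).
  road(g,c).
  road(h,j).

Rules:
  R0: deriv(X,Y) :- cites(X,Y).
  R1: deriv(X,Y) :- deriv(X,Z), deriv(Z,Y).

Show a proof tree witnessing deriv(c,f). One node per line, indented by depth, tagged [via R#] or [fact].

round 1: derive deriv(a,e) via R0 from cites(a,e)
round 1: derive deriv(c,c) via R0 from cites(c,c)
round 1: derive deriv(c,e) via R0 from cites(c,e)
round 1: derive deriv(e,e) via R0 from cites(e,e)
round 1: derive deriv(e,f) via R0 from cites(e,f)
round 1: derive deriv(f,j) via R0 from cites(f,j)
round 1: derive deriv(g,c) via R0 from cites(g,c)
round 1: derive deriv(g,f) via R0 from cites(g,f)
round 1: derive deriv(h,a) via R0 from cites(h,a)
round 1: derive deriv(j,e) via R0 from cites(j,e)
round 1: derive deriv(j,g) via R0 from cites(j,g)
round 2: derive deriv(a,f) via R1 from deriv(a,e), deriv(e,f)
round 2: derive deriv(c,f) via R1 from deriv(c,e), deriv(e,f)
round 2: derive deriv(e,j) via R1 from deriv(e,f), deriv(f,j)
round 2: derive deriv(f,e) via R1 from deriv(f,j), deriv(j,e)
round 2: derive deriv(f,g) via R1 from deriv(f,j), deriv(j,g)
round 2: derive deriv(g,e) via R1 from deriv(g,c), deriv(c,e)
round 2: derive deriv(g,j) via R1 from deriv(g,f), deriv(f,j)
round 2: derive deriv(h,e) via R1 from deriv(h,a), deriv(a,e)
round 2: derive deriv(j,c) via R1 from deriv(j,g), deriv(g,c)
round 2: derive deriv(j,f) via R1 from deriv(j,e), deriv(e,f)
round 3: derive deriv(a,g) via R1 from deriv(a,f), deriv(f,g)
round 3: derive deriv(a,j) via R1 from deriv(a,e), deriv(e,j)
round 3: derive deriv(c,g) via R1 from deriv(c,f), deriv(f,g)
round 3: derive deriv(c,j) via R1 from deriv(c,e), deriv(e,j)
round 3: derive deriv(e,c) via R1 from deriv(e,j), deriv(j,c)
round 3: derive deriv(e,g) via R1 from deriv(e,f), deriv(f,g)
round 3: derive deriv(f,c) via R1 from deriv(f,g), deriv(g,c)
round 3: derive deriv(f,f) via R1 from deriv(f,e), deriv(e,f)
round 3: derive deriv(g,g) via R1 from deriv(g,f), deriv(f,g)
round 3: derive deriv(h,f) via R1 from deriv(h,a), deriv(a,f)
round 3: derive deriv(h,j) via R1 from deriv(h,e), deriv(e,j)
round 3: derive deriv(j,j) via R1 from deriv(j,e), deriv(e,j)
round 4: derive deriv(a,c) via R1 from deriv(a,e), deriv(e,c)
round 4: derive deriv(h,c) via R1 from deriv(h,e), deriv(e,c)
round 4: derive deriv(h,g) via R1 from deriv(h,a), deriv(a,g)

deriv(c,f)  [via R1]
  deriv(c,e)  [via R0]
    cites(c,e)  [fact]
  deriv(e,f)  [via R0]
    cites(e,f)  [fact]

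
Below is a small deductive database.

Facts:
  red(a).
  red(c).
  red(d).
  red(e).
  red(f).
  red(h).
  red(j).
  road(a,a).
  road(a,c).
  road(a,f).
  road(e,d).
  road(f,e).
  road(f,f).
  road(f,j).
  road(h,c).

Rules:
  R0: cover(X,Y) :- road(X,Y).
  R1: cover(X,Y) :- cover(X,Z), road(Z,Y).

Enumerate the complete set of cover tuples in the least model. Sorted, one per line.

round 1: derive cover(a,a) via R0 from road(a,a)
round 1: derive cover(a,c) via R0 from road(a,c)
round 1: derive cover(a,f) via R0 from road(a,f)
round 1: derive cover(e,d) via R0 from road(e,d)
round 1: derive cover(f,e) via R0 from road(f,e)
round 1: derive cover(f,f) via R0 from road(f,f)
round 1: derive cover(f,j) via R0 from road(f,j)
round 1: derive cover(h,c) via R0 from road(h,c)
round 2: derive cover(a,e) via R1 from cover(a,f), road(f,e)
round 2: derive cover(a,j) via R1 from cover(a,f), road(f,j)
round 2: derive cover(f,d) via R1 from cover(f,e), road(e,d)
round 3: derive cover(a,d) via R1 from cover(a,e), road(e,d)

cover(a,a)
cover(a,c)
cover(a,d)
cover(a,e)
cover(a,f)
cover(a,j)
cover(e,d)
cover(f,d)
cover(f,e)
cover(f,f)
cover(f,j)
cover(h,c)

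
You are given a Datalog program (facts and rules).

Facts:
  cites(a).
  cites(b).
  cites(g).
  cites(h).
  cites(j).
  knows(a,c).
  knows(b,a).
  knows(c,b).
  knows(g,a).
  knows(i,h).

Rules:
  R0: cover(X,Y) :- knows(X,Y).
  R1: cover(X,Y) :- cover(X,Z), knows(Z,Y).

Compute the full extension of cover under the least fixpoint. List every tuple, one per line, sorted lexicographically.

round 1: derive cover(a,c) via R0 from knows(a,c)
round 1: derive cover(b,a) via R0 from knows(b,a)
round 1: derive cover(c,b) via R0 from knows(c,b)
round 1: derive cover(g,a) via R0 from knows(g,a)
round 1: derive cover(i,h) via R0 from knows(i,h)
round 2: derive cover(a,b) via R1 from cover(a,c), knows(c,b)
round 2: derive cover(b,c) via R1 from cover(b,a), knows(a,c)
round 2: derive cover(c,a) via R1 from cover(c,b), knows(b,a)
round 2: derive cover(g,c) via R1 from cover(g,a), knows(a,c)
round 3: derive cover(a,a) via R1 from cover(a,b), knows(b,a)
round 3: derive cover(b,b) via R1 from cover(b,c), knows(c,b)
round 3: derive cover(c,c) via R1 from cover(c,a), knows(a,c)
round 3: derive cover(g,b) via R1 from cover(g,c), knows(c,b)

cover(a,a)
cover(a,b)
cover(a,c)
cover(b,a)
cover(b,b)
cover(b,c)
cover(c,a)
cover(c,b)
cover(c,c)
cover(g,a)
cover(g,b)
cover(g,c)
cover(i,h)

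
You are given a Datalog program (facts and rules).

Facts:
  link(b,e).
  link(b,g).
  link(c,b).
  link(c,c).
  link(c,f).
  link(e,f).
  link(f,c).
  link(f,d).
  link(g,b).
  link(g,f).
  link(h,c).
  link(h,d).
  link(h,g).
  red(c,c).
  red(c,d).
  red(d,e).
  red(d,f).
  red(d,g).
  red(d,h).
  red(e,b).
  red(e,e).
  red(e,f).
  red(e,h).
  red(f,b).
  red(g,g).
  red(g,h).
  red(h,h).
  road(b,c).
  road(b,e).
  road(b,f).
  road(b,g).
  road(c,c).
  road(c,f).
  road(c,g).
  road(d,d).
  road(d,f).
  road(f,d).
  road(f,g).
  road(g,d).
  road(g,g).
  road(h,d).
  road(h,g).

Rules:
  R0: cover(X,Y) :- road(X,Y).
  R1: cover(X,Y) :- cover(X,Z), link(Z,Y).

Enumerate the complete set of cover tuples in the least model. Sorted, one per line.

cover(b,b)
cover(b,c)
cover(b,d)
cover(b,e)
cover(b,f)
cover(b,g)
cover(c,b)
cover(c,c)
cover(c,d)
cover(c,e)
cover(c,f)
cover(c,g)
cover(d,b)
cover(d,c)
cover(d,d)
cover(d,e)
cover(d,f)
cover(d,g)
cover(f,b)
cover(f,c)
cover(f,d)
cover(f,e)
cover(f,f)
cover(f,g)
cover(g,b)
cover(g,c)
cover(g,d)
cover(g,e)
cover(g,f)
cover(g,g)
cover(h,b)
cover(h,c)
cover(h,d)
cover(h,e)
cover(h,f)
cover(h,g)

round 1: derive cover(b,c) via R0 from road(b,c)
round 1: derive cover(b,e) via R0 from road(b,e)
round 1: derive cover(b,f) via R0 from road(b,f)
round 1: derive cover(b,g) via R0 from road(b,g)
round 1: derive cover(c,c) via R0 from road(c,c)
round 1: derive cover(c,f) via R0 from road(c,f)
round 1: derive cover(c,g) via R0 from road(c,g)
round 1: derive cover(d,d) via R0 from road(d,d)
round 1: derive cover(d,f) via R0 from road(d,f)
round 1: derive cover(f,d) via R0 from road(f,d)
round 1: derive cover(f,g) via R0 from road(f,g)
round 1: derive cover(g,d) via R0 from road(g,d)
round 1: derive cover(g,g) via R0 from road(g,g)
round 1: derive cover(h,d) via R0 from road(h,d)
round 1: derive cover(h,g) via R0 from road(h,g)
round 2: derive cover(b,b) via R1 from cover(b,c), link(c,b)
round 2: derive cover(b,d) via R1 from cover(b,f), link(f,d)
round 2: derive cover(c,b) via R1 from cover(c,c), link(c,b)
round 2: derive cover(c,d) via R1 from cover(c,f), link(f,d)
round 2: derive cover(d,c) via R1 from cover(d,f), link(f,c)
round 2: derive cover(f,b) via R1 from cover(f,g), link(g,b)
round 2: derive cover(f,f) via R1 from cover(f,g), link(g,f)
round 2: derive cover(g,b) via R1 from cover(g,g), link(g,b)
round 2: derive cover(g,f) via R1 from cover(g,g), link(g,f)
round 2: derive cover(h,b) via R1 from cover(h,g), link(g,b)
round 2: derive cover(h,f) via R1 from cover(h,g), link(g,f)
round 3: derive cover(c,e) via R1 from cover(c,b), link(b,e)
round 3: derive cover(d,b) via R1 from cover(d,c), link(c,b)
round 3: derive cover(f,c) via R1 from cover(f,f), link(f,c)
round 3: derive cover(f,e) via R1 from cover(f,b), link(b,e)
round 3: derive cover(g,c) via R1 from cover(g,f), link(f,c)
round 3: derive cover(g,e) via R1 from cover(g,b), link(b,e)
round 3: derive cover(h,c) via R1 from cover(h,f), link(f,c)
round 3: derive cover(h,e) via R1 from cover(h,b), link(b,e)
round 4: derive cover(d,e) via R1 from cover(d,b), link(b,e)
round 4: derive cover(d,g) via R1 from cover(d,b), link(b,g)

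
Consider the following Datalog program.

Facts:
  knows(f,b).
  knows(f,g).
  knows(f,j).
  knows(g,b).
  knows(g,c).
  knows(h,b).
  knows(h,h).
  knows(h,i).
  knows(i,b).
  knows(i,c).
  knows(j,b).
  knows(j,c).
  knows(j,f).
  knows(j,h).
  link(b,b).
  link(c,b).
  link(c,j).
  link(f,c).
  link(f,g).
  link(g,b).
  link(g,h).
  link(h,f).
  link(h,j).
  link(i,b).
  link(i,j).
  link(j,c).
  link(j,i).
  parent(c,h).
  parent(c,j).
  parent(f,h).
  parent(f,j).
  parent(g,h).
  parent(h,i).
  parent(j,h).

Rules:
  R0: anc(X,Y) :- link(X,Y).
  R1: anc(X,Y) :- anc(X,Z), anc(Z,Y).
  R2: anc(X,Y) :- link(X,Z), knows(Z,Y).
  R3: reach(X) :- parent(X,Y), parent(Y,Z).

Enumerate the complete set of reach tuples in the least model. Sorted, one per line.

reach(c)
reach(f)
reach(g)
reach(j)

round 1: derive reach(c) via R3 from parent(c,h), parent(h,i)
round 1: derive reach(f) via R3 from parent(f,h), parent(h,i)
round 1: derive reach(g) via R3 from parent(g,h), parent(h,i)
round 1: derive reach(j) via R3 from parent(j,h), parent(h,i)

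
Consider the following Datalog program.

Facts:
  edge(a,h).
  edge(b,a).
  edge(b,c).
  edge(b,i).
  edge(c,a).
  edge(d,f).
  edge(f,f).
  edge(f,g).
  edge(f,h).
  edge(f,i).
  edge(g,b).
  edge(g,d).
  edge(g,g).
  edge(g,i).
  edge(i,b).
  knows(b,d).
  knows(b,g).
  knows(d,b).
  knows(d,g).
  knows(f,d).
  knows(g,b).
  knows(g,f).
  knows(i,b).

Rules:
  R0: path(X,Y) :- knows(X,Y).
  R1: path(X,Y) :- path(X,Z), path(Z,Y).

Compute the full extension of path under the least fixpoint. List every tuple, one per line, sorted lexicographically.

path(b,b)
path(b,d)
path(b,f)
path(b,g)
path(d,b)
path(d,d)
path(d,f)
path(d,g)
path(f,b)
path(f,d)
path(f,f)
path(f,g)
path(g,b)
path(g,d)
path(g,f)
path(g,g)
path(i,b)
path(i,d)
path(i,f)
path(i,g)

round 1: derive path(b,d) via R0 from knows(b,d)
round 1: derive path(b,g) via R0 from knows(b,g)
round 1: derive path(d,b) via R0 from knows(d,b)
round 1: derive path(d,g) via R0 from knows(d,g)
round 1: derive path(f,d) via R0 from knows(f,d)
round 1: derive path(g,b) via R0 from knows(g,b)
round 1: derive path(g,f) via R0 from knows(g,f)
round 1: derive path(i,b) via R0 from knows(i,b)
round 2: derive path(b,b) via R1 from path(b,d), path(d,b)
round 2: derive path(b,f) via R1 from path(b,g), path(g,f)
round 2: derive path(d,d) via R1 from path(d,b), path(b,d)
round 2: derive path(d,f) via R1 from path(d,g), path(g,f)
round 2: derive path(f,b) via R1 from path(f,d), path(d,b)
round 2: derive path(f,g) via R1 from path(f,d), path(d,g)
round 2: derive path(g,d) via R1 from path(g,b), path(b,d)
round 2: derive path(g,g) via R1 from path(g,b), path(b,g)
round 2: derive path(i,d) via R1 from path(i,b), path(b,d)
round 2: derive path(i,g) via R1 from path(i,b), path(b,g)
round 3: derive path(f,f) via R1 from path(f,b), path(b,f)
round 3: derive path(i,f) via R1 from path(i,b), path(b,f)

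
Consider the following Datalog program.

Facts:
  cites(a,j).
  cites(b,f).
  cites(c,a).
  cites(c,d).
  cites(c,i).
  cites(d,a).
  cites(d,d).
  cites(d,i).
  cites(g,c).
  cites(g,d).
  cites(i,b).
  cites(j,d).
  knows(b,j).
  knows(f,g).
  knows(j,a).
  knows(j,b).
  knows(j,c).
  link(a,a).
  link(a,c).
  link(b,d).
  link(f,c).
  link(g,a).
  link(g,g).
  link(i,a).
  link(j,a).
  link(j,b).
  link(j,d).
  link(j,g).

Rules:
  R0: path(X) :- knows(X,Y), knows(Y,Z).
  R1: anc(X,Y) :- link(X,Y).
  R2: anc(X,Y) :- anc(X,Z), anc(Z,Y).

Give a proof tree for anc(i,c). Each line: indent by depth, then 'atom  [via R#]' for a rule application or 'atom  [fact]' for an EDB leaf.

anc(i,c)  [via R2]
  anc(i,a)  [via R1]
    link(i,a)  [fact]
  anc(a,c)  [via R1]
    link(a,c)  [fact]

round 1: derive anc(a,a) via R1 from link(a,a)
round 1: derive anc(a,c) via R1 from link(a,c)
round 1: derive anc(b,d) via R1 from link(b,d)
round 1: derive anc(f,c) via R1 from link(f,c)
round 1: derive anc(g,a) via R1 from link(g,a)
round 1: derive anc(g,g) via R1 from link(g,g)
round 1: derive anc(i,a) via R1 from link(i,a)
round 1: derive anc(j,a) via R1 from link(j,a)
round 1: derive anc(j,b) via R1 from link(j,b)
round 1: derive anc(j,d) via R1 from link(j,d)
round 1: derive anc(j,g) via R1 from link(j,g)
round 2: derive anc(g,c) via R2 from anc(g,a), anc(a,c)
round 2: derive anc(i,c) via R2 from anc(i,a), anc(a,c)
round 2: derive anc(j,c) via R2 from anc(j,a), anc(a,c)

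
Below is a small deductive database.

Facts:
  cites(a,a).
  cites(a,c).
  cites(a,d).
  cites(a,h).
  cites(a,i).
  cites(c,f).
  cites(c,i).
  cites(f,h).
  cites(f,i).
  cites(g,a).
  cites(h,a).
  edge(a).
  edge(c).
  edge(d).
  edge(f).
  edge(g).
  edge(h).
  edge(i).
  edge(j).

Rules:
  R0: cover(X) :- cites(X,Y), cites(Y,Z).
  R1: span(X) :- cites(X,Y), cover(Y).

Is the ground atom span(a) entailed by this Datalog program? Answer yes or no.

round 1: derive cover(a) via R0 from cites(a,a), cites(a,a)
round 1: derive cover(c) via R0 from cites(c,f), cites(f,h)
round 1: derive cover(f) via R0 from cites(f,h), cites(h,a)
round 1: derive cover(g) via R0 from cites(g,a), cites(a,a)
round 1: derive cover(h) via R0 from cites(h,a), cites(a,a)
round 2: derive span(a) via R1 from cites(a,a), cover(a)
round 2: derive span(c) via R1 from cites(c,f), cover(f)
round 2: derive span(f) via R1 from cites(f,h), cover(h)
round 2: derive span(g) via R1 from cites(g,a), cover(a)
round 2: derive span(h) via R1 from cites(h,a), cover(a)

yes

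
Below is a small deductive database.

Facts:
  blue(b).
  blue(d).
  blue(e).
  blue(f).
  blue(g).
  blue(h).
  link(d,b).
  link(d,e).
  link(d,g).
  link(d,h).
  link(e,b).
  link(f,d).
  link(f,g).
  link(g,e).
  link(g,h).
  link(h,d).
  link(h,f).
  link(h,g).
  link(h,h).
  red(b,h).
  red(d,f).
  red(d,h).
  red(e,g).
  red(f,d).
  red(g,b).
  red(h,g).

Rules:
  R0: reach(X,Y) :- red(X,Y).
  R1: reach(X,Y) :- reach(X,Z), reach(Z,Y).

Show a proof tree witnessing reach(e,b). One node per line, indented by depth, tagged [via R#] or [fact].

reach(e,b)  [via R1]
  reach(e,g)  [via R0]
    red(e,g)  [fact]
  reach(g,b)  [via R0]
    red(g,b)  [fact]

round 1: derive reach(b,h) via R0 from red(b,h)
round 1: derive reach(d,f) via R0 from red(d,f)
round 1: derive reach(d,h) via R0 from red(d,h)
round 1: derive reach(e,g) via R0 from red(e,g)
round 1: derive reach(f,d) via R0 from red(f,d)
round 1: derive reach(g,b) via R0 from red(g,b)
round 1: derive reach(h,g) via R0 from red(h,g)
round 2: derive reach(b,g) via R1 from reach(b,h), reach(h,g)
round 2: derive reach(d,d) via R1 from reach(d,f), reach(f,d)
round 2: derive reach(d,g) via R1 from reach(d,h), reach(h,g)
round 2: derive reach(e,b) via R1 from reach(e,g), reach(g,b)
round 2: derive reach(f,f) via R1 from reach(f,d), reach(d,f)
round 2: derive reach(f,h) via R1 from reach(f,d), reach(d,h)
round 2: derive reach(g,h) via R1 from reach(g,b), reach(b,h)
round 2: derive reach(h,b) via R1 from reach(h,g), reach(g,b)
round 3: derive reach(b,b) via R1 from reach(b,g), reach(g,b)
round 3: derive reach(d,b) via R1 from reach(d,g), reach(g,b)
round 3: derive reach(e,h) via R1 from reach(e,b), reach(b,h)
round 3: derive reach(f,b) via R1 from reach(f,h), reach(h,b)
round 3: derive reach(f,g) via R1 from reach(f,d), reach(d,g)
round 3: derive reach(g,g) via R1 from reach(g,b), reach(b,g)
round 3: derive reach(h,h) via R1 from reach(h,b), reach(b,h)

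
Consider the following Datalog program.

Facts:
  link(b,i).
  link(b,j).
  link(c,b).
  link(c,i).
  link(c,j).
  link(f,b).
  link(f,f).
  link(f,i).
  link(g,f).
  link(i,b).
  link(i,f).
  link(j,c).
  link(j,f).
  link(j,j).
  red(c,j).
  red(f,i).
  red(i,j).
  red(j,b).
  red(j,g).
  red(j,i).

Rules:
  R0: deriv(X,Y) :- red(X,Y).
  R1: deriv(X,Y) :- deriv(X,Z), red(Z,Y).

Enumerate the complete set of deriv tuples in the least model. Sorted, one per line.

round 1: derive deriv(c,j) via R0 from red(c,j)
round 1: derive deriv(f,i) via R0 from red(f,i)
round 1: derive deriv(i,j) via R0 from red(i,j)
round 1: derive deriv(j,b) via R0 from red(j,b)
round 1: derive deriv(j,g) via R0 from red(j,g)
round 1: derive deriv(j,i) via R0 from red(j,i)
round 2: derive deriv(c,b) via R1 from deriv(c,j), red(j,b)
round 2: derive deriv(c,g) via R1 from deriv(c,j), red(j,g)
round 2: derive deriv(c,i) via R1 from deriv(c,j), red(j,i)
round 2: derive deriv(f,j) via R1 from deriv(f,i), red(i,j)
round 2: derive deriv(i,b) via R1 from deriv(i,j), red(j,b)
round 2: derive deriv(i,g) via R1 from deriv(i,j), red(j,g)
round 2: derive deriv(i,i) via R1 from deriv(i,j), red(j,i)
round 2: derive deriv(j,j) via R1 from deriv(j,i), red(i,j)
round 3: derive deriv(f,b) via R1 from deriv(f,j), red(j,b)
round 3: derive deriv(f,g) via R1 from deriv(f,j), red(j,g)

deriv(c,b)
deriv(c,g)
deriv(c,i)
deriv(c,j)
deriv(f,b)
deriv(f,g)
deriv(f,i)
deriv(f,j)
deriv(i,b)
deriv(i,g)
deriv(i,i)
deriv(i,j)
deriv(j,b)
deriv(j,g)
deriv(j,i)
deriv(j,j)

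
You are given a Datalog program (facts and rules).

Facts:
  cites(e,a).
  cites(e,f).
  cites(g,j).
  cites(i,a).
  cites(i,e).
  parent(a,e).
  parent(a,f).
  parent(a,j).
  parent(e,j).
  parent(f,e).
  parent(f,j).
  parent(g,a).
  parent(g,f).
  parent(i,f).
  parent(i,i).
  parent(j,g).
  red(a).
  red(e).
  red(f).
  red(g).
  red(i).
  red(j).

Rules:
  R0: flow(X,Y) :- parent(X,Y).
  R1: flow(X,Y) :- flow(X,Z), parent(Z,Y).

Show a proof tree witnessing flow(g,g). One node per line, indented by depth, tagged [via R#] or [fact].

flow(g,g)  [via R1]
  flow(g,j)  [via R1]
    flow(g,a)  [via R0]
      parent(g,a)  [fact]
    parent(a,j)  [fact]
  parent(j,g)  [fact]

round 1: derive flow(a,e) via R0 from parent(a,e)
round 1: derive flow(a,f) via R0 from parent(a,f)
round 1: derive flow(a,j) via R0 from parent(a,j)
round 1: derive flow(e,j) via R0 from parent(e,j)
round 1: derive flow(f,e) via R0 from parent(f,e)
round 1: derive flow(f,j) via R0 from parent(f,j)
round 1: derive flow(g,a) via R0 from parent(g,a)
round 1: derive flow(g,f) via R0 from parent(g,f)
round 1: derive flow(i,f) via R0 from parent(i,f)
round 1: derive flow(i,i) via R0 from parent(i,i)
round 1: derive flow(j,g) via R0 from parent(j,g)
round 2: derive flow(a,g) via R1 from flow(a,j), parent(j,g)
round 2: derive flow(e,g) via R1 from flow(e,j), parent(j,g)
round 2: derive flow(f,g) via R1 from flow(f,j), parent(j,g)
round 2: derive flow(g,e) via R1 from flow(g,a), parent(a,e)
round 2: derive flow(g,j) via R1 from flow(g,a), parent(a,j)
round 2: derive flow(i,e) via R1 from flow(i,f), parent(f,e)
round 2: derive flow(i,j) via R1 from flow(i,f), parent(f,j)
round 2: derive flow(j,a) via R1 from flow(j,g), parent(g,a)
round 2: derive flow(j,f) via R1 from flow(j,g), parent(g,f)
round 3: derive flow(a,a) via R1 from flow(a,g), parent(g,a)
round 3: derive flow(e,a) via R1 from flow(e,g), parent(g,a)
round 3: derive flow(e,f) via R1 from flow(e,g), parent(g,f)
round 3: derive flow(f,a) via R1 from flow(f,g), parent(g,a)
round 3: derive flow(f,f) via R1 from flow(f,g), parent(g,f)
round 3: derive flow(g,g) via R1 from flow(g,j), parent(j,g)
round 3: derive flow(i,g) via R1 from flow(i,j), parent(j,g)
round 3: derive flow(j,e) via R1 from flow(j,a), parent(a,e)
round 3: derive flow(j,j) via R1 from flow(j,a), parent(a,j)
round 4: derive flow(e,e) via R1 from flow(e,a), parent(a,e)
round 4: derive flow(i,a) via R1 from flow(i,g), parent(g,a)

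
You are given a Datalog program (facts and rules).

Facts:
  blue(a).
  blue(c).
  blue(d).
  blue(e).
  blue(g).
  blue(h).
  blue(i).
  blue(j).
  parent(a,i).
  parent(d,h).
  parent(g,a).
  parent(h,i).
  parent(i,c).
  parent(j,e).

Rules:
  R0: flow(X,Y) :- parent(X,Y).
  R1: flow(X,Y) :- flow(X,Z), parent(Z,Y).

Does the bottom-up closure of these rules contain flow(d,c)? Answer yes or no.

yes

round 1: derive flow(a,i) via R0 from parent(a,i)
round 1: derive flow(d,h) via R0 from parent(d,h)
round 1: derive flow(g,a) via R0 from parent(g,a)
round 1: derive flow(h,i) via R0 from parent(h,i)
round 1: derive flow(i,c) via R0 from parent(i,c)
round 1: derive flow(j,e) via R0 from parent(j,e)
round 2: derive flow(a,c) via R1 from flow(a,i), parent(i,c)
round 2: derive flow(d,i) via R1 from flow(d,h), parent(h,i)
round 2: derive flow(g,i) via R1 from flow(g,a), parent(a,i)
round 2: derive flow(h,c) via R1 from flow(h,i), parent(i,c)
round 3: derive flow(d,c) via R1 from flow(d,i), parent(i,c)
round 3: derive flow(g,c) via R1 from flow(g,i), parent(i,c)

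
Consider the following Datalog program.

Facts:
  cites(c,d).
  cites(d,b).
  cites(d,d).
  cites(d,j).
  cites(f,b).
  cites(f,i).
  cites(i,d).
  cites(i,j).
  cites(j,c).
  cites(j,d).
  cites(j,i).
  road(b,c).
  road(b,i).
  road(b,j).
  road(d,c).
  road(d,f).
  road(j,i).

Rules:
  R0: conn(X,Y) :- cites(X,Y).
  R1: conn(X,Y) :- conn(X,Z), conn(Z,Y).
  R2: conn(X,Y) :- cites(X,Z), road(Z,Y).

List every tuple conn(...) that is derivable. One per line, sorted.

conn(c,b)
conn(c,c)
conn(c,d)
conn(c,f)
conn(c,i)
conn(c,j)
conn(d,b)
conn(d,c)
conn(d,d)
conn(d,f)
conn(d,i)
conn(d,j)
conn(f,b)
conn(f,c)
conn(f,d)
conn(f,f)
conn(f,i)
conn(f,j)
conn(i,b)
conn(i,c)
conn(i,d)
conn(i,f)
conn(i,i)
conn(i,j)
conn(j,b)
conn(j,c)
conn(j,d)
conn(j,f)
conn(j,i)
conn(j,j)

round 1: derive conn(c,d) via R0 from cites(c,d)
round 1: derive conn(d,b) via R0 from cites(d,b)
round 1: derive conn(d,d) via R0 from cites(d,d)
round 1: derive conn(d,j) via R0 from cites(d,j)
round 1: derive conn(f,b) via R0 from cites(f,b)
round 1: derive conn(f,i) via R0 from cites(f,i)
round 1: derive conn(i,d) via R0 from cites(i,d)
round 1: derive conn(i,j) via R0 from cites(i,j)
round 1: derive conn(j,c) via R0 from cites(j,c)
round 1: derive conn(j,d) via R0 from cites(j,d)
round 1: derive conn(j,i) via R0 from cites(j,i)
round 1: derive conn(c,c) via R2 from cites(c,d), road(d,c)
round 1: derive conn(c,f) via R2 from cites(c,d), road(d,f)
round 1: derive conn(d,c) via R2 from cites(d,b), road(b,c)
round 1: derive conn(d,f) via R2 from cites(d,d), road(d,f)
round 1: derive conn(d,i) via R2 from cites(d,b), road(b,i)
round 1: derive conn(f,c) via R2 from cites(f,b), road(b,c)
round 1: derive conn(f,j) via R2 from cites(f,b), road(b,j)
round 1: derive conn(i,c) via R2 from cites(i,d), road(d,c)
round 1: derive conn(i,f) via R2 from cites(i,d), road(d,f)
round 1: derive conn(i,i) via R2 from cites(i,j), road(j,i)
round 1: derive conn(j,f) via R2 from cites(j,d), road(d,f)
round 2: derive conn(c,b) via R1 from conn(c,d), conn(d,b)
round 2: derive conn(c,i) via R1 from conn(c,d), conn(d,i)
round 2: derive conn(c,j) via R1 from conn(c,d), conn(d,j)
round 2: derive conn(f,d) via R1 from conn(f,c), conn(c,d)
round 2: derive conn(f,f) via R1 from conn(f,c), conn(c,f)
round 2: derive conn(i,b) via R1 from conn(i,d), conn(d,b)
round 2: derive conn(j,b) via R1 from conn(j,d), conn(d,b)
round 2: derive conn(j,j) via R1 from conn(j,d), conn(d,j)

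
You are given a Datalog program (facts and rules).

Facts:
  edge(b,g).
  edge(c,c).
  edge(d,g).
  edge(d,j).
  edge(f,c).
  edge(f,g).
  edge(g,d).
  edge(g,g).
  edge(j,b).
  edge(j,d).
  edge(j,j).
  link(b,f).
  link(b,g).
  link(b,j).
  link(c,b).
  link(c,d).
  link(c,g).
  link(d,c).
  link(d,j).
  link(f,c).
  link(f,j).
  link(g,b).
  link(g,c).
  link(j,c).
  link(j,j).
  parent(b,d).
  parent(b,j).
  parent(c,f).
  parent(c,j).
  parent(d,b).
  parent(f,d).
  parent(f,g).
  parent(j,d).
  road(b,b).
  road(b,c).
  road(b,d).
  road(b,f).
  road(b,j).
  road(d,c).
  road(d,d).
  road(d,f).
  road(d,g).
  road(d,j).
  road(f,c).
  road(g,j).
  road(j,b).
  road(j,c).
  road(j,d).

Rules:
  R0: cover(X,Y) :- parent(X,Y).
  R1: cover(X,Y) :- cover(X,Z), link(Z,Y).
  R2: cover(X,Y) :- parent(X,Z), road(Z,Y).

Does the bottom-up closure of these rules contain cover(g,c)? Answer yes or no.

no

round 1: derive cover(b,d) via R0 from parent(b,d)
round 1: derive cover(b,j) via R0 from parent(b,j)
round 1: derive cover(c,f) via R0 from parent(c,f)
round 1: derive cover(c,j) via R0 from parent(c,j)
round 1: derive cover(d,b) via R0 from parent(d,b)
round 1: derive cover(f,d) via R0 from parent(f,d)
round 1: derive cover(f,g) via R0 from parent(f,g)
round 1: derive cover(j,d) via R0 from parent(j,d)
round 1: derive cover(b,b) via R2 from parent(b,j), road(j,b)
round 1: derive cover(b,c) via R2 from parent(b,d), road(d,c)
round 1: derive cover(b,f) via R2 from parent(b,d), road(d,f)
round 1: derive cover(b,g) via R2 from parent(b,d), road(d,g)
round 1: derive cover(c,b) via R2 from parent(c,j), road(j,b)
round 1: derive cover(c,c) via R2 from parent(c,f), road(f,c)
round 1: derive cover(c,d) via R2 from parent(c,j), road(j,d)
round 1: derive cover(d,c) via R2 from parent(d,b), road(b,c)
round 1: derive cover(d,d) via R2 from parent(d,b), road(b,d)
round 1: derive cover(d,f) via R2 from parent(d,b), road(b,f)
round 1: derive cover(d,j) via R2 from parent(d,b), road(b,j)
round 1: derive cover(f,c) via R2 from parent(f,d), road(d,c)
round 1: derive cover(f,f) via R2 from parent(f,d), road(d,f)
round 1: derive cover(f,j) via R2 from parent(f,d), road(d,j)
round 1: derive cover(j,c) via R2 from parent(j,d), road(d,c)
round 1: derive cover(j,f) via R2 from parent(j,d), road(d,f)
round 1: derive cover(j,g) via R2 from parent(j,d), road(d,g)
round 1: derive cover(j,j) via R2 from parent(j,d), road(d,j)
round 2: derive cover(c,g) via R1 from cover(c,b), link(b,g)
round 2: derive cover(d,g) via R1 from cover(d,b), link(b,g)
round 2: derive cover(f,b) via R1 from cover(f,c), link(c,b)
round 2: derive cover(j,b) via R1 from cover(j,c), link(c,b)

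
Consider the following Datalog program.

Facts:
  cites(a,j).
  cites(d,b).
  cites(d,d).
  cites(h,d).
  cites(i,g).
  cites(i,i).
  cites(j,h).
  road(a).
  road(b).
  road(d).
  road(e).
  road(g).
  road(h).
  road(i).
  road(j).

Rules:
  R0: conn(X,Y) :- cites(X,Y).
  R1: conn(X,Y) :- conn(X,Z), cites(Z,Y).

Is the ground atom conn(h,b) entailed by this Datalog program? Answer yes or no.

round 1: derive conn(a,j) via R0 from cites(a,j)
round 1: derive conn(d,b) via R0 from cites(d,b)
round 1: derive conn(d,d) via R0 from cites(d,d)
round 1: derive conn(h,d) via R0 from cites(h,d)
round 1: derive conn(i,g) via R0 from cites(i,g)
round 1: derive conn(i,i) via R0 from cites(i,i)
round 1: derive conn(j,h) via R0 from cites(j,h)
round 2: derive conn(a,h) via R1 from conn(a,j), cites(j,h)
round 2: derive conn(h,b) via R1 from conn(h,d), cites(d,b)
round 2: derive conn(j,d) via R1 from conn(j,h), cites(h,d)
round 3: derive conn(a,d) via R1 from conn(a,h), cites(h,d)
round 3: derive conn(j,b) via R1 from conn(j,d), cites(d,b)
round 4: derive conn(a,b) via R1 from conn(a,d), cites(d,b)

yes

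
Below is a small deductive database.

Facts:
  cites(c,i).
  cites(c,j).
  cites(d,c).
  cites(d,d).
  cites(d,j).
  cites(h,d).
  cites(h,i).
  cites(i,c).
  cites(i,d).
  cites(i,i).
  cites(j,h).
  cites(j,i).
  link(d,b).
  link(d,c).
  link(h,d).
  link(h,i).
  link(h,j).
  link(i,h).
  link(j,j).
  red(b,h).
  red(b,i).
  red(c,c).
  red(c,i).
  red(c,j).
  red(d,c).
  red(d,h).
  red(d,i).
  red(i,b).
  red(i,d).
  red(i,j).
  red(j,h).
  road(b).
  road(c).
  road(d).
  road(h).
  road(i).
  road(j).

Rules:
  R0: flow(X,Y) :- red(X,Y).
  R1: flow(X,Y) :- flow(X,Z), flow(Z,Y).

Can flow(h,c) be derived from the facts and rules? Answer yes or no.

no

round 1: derive flow(b,h) via R0 from red(b,h)
round 1: derive flow(b,i) via R0 from red(b,i)
round 1: derive flow(c,c) via R0 from red(c,c)
round 1: derive flow(c,i) via R0 from red(c,i)
round 1: derive flow(c,j) via R0 from red(c,j)
round 1: derive flow(d,c) via R0 from red(d,c)
round 1: derive flow(d,h) via R0 from red(d,h)
round 1: derive flow(d,i) via R0 from red(d,i)
round 1: derive flow(i,b) via R0 from red(i,b)
round 1: derive flow(i,d) via R0 from red(i,d)
round 1: derive flow(i,j) via R0 from red(i,j)
round 1: derive flow(j,h) via R0 from red(j,h)
round 2: derive flow(b,b) via R1 from flow(b,i), flow(i,b)
round 2: derive flow(b,d) via R1 from flow(b,i), flow(i,d)
round 2: derive flow(b,j) via R1 from flow(b,i), flow(i,j)
round 2: derive flow(c,b) via R1 from flow(c,i), flow(i,b)
round 2: derive flow(c,d) via R1 from flow(c,i), flow(i,d)
round 2: derive flow(c,h) via R1 from flow(c,j), flow(j,h)
round 2: derive flow(d,b) via R1 from flow(d,i), flow(i,b)
round 2: derive flow(d,d) via R1 from flow(d,i), flow(i,d)
round 2: derive flow(d,j) via R1 from flow(d,c), flow(c,j)
round 2: derive flow(i,c) via R1 from flow(i,d), flow(d,c)
round 2: derive flow(i,h) via R1 from flow(i,b), flow(b,h)
round 2: derive flow(i,i) via R1 from flow(i,b), flow(b,i)
round 3: derive flow(b,c) via R1 from flow(b,d), flow(d,c)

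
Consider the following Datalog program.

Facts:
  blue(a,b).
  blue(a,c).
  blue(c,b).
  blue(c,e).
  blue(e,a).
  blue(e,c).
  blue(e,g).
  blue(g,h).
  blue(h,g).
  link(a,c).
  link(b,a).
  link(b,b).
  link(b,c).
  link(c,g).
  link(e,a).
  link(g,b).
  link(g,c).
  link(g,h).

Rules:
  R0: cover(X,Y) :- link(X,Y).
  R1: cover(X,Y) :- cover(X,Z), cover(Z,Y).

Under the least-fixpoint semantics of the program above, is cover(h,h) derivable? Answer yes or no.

round 1: derive cover(a,c) via R0 from link(a,c)
round 1: derive cover(b,a) via R0 from link(b,a)
round 1: derive cover(b,b) via R0 from link(b,b)
round 1: derive cover(b,c) via R0 from link(b,c)
round 1: derive cover(c,g) via R0 from link(c,g)
round 1: derive cover(e,a) via R0 from link(e,a)
round 1: derive cover(g,b) via R0 from link(g,b)
round 1: derive cover(g,c) via R0 from link(g,c)
round 1: derive cover(g,h) via R0 from link(g,h)
round 2: derive cover(a,g) via R1 from cover(a,c), cover(c,g)
round 2: derive cover(b,g) via R1 from cover(b,c), cover(c,g)
round 2: derive cover(c,b) via R1 from cover(c,g), cover(g,b)
round 2: derive cover(c,c) via R1 from cover(c,g), cover(g,c)
round 2: derive cover(c,h) via R1 from cover(c,g), cover(g,h)
round 2: derive cover(e,c) via R1 from cover(e,a), cover(a,c)
round 2: derive cover(g,a) via R1 from cover(g,b), cover(b,a)
round 2: derive cover(g,g) via R1 from cover(g,c), cover(c,g)
round 3: derive cover(a,a) via R1 from cover(a,g), cover(g,a)
round 3: derive cover(a,b) via R1 from cover(a,c), cover(c,b)
round 3: derive cover(a,h) via R1 from cover(a,c), cover(c,h)
round 3: derive cover(b,h) via R1 from cover(b,c), cover(c,h)
round 3: derive cover(c,a) via R1 from cover(c,b), cover(b,a)
round 3: derive cover(e,b) via R1 from cover(e,c), cover(c,b)
round 3: derive cover(e,g) via R1 from cover(e,a), cover(a,g)
round 3: derive cover(e,h) via R1 from cover(e,c), cover(c,h)

no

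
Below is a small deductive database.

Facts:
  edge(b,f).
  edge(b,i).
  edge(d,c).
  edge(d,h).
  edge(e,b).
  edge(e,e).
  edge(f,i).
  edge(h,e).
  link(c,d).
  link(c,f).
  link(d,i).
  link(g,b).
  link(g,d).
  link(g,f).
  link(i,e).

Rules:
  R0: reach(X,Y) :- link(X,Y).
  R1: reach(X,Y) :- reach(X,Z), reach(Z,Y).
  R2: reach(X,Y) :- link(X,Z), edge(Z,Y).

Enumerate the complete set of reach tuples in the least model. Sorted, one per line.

round 1: derive reach(c,d) via R0 from link(c,d)
round 1: derive reach(c,f) via R0 from link(c,f)
round 1: derive reach(d,i) via R0 from link(d,i)
round 1: derive reach(g,b) via R0 from link(g,b)
round 1: derive reach(g,d) via R0 from link(g,d)
round 1: derive reach(g,f) via R0 from link(g,f)
round 1: derive reach(i,e) via R0 from link(i,e)
round 1: derive reach(c,c) via R2 from link(c,d), edge(d,c)
round 1: derive reach(c,h) via R2 from link(c,d), edge(d,h)
round 1: derive reach(c,i) via R2 from link(c,f), edge(f,i)
round 1: derive reach(g,c) via R2 from link(g,d), edge(d,c)
round 1: derive reach(g,h) via R2 from link(g,d), edge(d,h)
round 1: derive reach(g,i) via R2 from link(g,b), edge(b,i)
round 1: derive reach(i,b) via R2 from link(i,e), edge(e,b)
round 2: derive reach(c,b) via R1 from reach(c,i), reach(i,b)
round 2: derive reach(c,e) via R1 from reach(c,i), reach(i,e)
round 2: derive reach(d,b) via R1 from reach(d,i), reach(i,b)
round 2: derive reach(d,e) via R1 from reach(d,i), reach(i,e)
round 2: derive reach(g,e) via R1 from reach(g,i), reach(i,e)

reach(c,b)
reach(c,c)
reach(c,d)
reach(c,e)
reach(c,f)
reach(c,h)
reach(c,i)
reach(d,b)
reach(d,e)
reach(d,i)
reach(g,b)
reach(g,c)
reach(g,d)
reach(g,e)
reach(g,f)
reach(g,h)
reach(g,i)
reach(i,b)
reach(i,e)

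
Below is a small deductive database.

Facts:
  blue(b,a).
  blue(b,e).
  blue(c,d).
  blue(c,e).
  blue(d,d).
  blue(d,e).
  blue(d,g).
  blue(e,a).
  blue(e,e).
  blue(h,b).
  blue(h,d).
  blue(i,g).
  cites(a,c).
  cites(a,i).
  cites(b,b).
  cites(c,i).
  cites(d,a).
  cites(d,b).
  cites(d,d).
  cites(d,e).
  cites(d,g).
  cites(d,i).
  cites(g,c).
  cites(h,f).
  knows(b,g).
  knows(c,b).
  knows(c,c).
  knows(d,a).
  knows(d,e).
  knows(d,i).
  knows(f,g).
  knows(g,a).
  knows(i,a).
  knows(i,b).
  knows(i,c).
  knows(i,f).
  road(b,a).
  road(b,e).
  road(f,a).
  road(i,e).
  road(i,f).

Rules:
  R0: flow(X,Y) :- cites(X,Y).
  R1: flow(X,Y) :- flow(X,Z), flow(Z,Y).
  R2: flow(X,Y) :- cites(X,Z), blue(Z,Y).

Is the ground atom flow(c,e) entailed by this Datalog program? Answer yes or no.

round 1: derive flow(a,c) via R0 from cites(a,c)
round 1: derive flow(a,i) via R0 from cites(a,i)
round 1: derive flow(b,b) via R0 from cites(b,b)
round 1: derive flow(c,i) via R0 from cites(c,i)
round 1: derive flow(d,a) via R0 from cites(d,a)
round 1: derive flow(d,b) via R0 from cites(d,b)
round 1: derive flow(d,d) via R0 from cites(d,d)
round 1: derive flow(d,e) via R0 from cites(d,e)
round 1: derive flow(d,g) via R0 from cites(d,g)
round 1: derive flow(d,i) via R0 from cites(d,i)
round 1: derive flow(g,c) via R0 from cites(g,c)
round 1: derive flow(h,f) via R0 from cites(h,f)
round 1: derive flow(a,d) via R2 from cites(a,c), blue(c,d)
round 1: derive flow(a,e) via R2 from cites(a,c), blue(c,e)
round 1: derive flow(a,g) via R2 from cites(a,i), blue(i,g)
round 1: derive flow(b,a) via R2 from cites(b,b), blue(b,a)
round 1: derive flow(b,e) via R2 from cites(b,b), blue(b,e)
round 1: derive flow(c,g) via R2 from cites(c,i), blue(i,g)
round 1: derive flow(g,d) via R2 from cites(g,c), blue(c,d)
round 1: derive flow(g,e) via R2 from cites(g,c), blue(c,e)
round 2: derive flow(a,a) via R1 from flow(a,d), flow(d,a)
round 2: derive flow(a,b) via R1 from flow(a,d), flow(d,b)
round 2: derive flow(b,c) via R1 from flow(b,a), flow(a,c)
round 2: derive flow(b,d) via R1 from flow(b,a), flow(a,d)
round 2: derive flow(b,g) via R1 from flow(b,a), flow(a,g)
round 2: derive flow(b,i) via R1 from flow(b,a), flow(a,i)
round 2: derive flow(c,c) via R1 from flow(c,g), flow(g,c)
round 2: derive flow(c,d) via R1 from flow(c,g), flow(g,d)
round 2: derive flow(c,e) via R1 from flow(c,g), flow(g,e)
round 2: derive flow(d,c) via R1 from flow(d,a), flow(a,c)
round 2: derive flow(g,a) via R1 from flow(g,d), flow(d,a)
round 2: derive flow(g,b) via R1 from flow(g,d), flow(d,b)
round 2: derive flow(g,g) via R1 from flow(g,c), flow(c,g)
round 2: derive flow(g,i) via R1 from flow(g,c), flow(c,i)
round 3: derive flow(c,a) via R1 from flow(c,d), flow(d,a)
round 3: derive flow(c,b) via R1 from flow(c,d), flow(d,b)

yes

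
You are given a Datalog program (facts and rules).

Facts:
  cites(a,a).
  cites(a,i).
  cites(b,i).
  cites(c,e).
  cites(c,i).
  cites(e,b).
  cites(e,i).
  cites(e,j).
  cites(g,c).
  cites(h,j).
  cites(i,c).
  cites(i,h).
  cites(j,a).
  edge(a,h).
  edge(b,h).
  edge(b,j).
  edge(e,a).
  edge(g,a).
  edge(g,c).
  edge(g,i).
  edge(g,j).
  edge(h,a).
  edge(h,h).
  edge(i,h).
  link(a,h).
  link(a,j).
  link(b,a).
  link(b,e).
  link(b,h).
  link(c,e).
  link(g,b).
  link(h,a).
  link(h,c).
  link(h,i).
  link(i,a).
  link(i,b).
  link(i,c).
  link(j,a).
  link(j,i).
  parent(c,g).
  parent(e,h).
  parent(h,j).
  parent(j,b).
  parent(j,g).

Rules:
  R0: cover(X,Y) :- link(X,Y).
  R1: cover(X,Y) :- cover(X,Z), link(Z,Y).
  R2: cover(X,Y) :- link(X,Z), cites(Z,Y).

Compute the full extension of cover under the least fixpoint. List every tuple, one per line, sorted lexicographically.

cover(a,a)
cover(a,b)
cover(a,c)
cover(a,e)
cover(a,h)
cover(a,i)
cover(a,j)
cover(b,a)
cover(b,b)
cover(b,c)
cover(b,e)
cover(b,h)
cover(b,i)
cover(b,j)
cover(c,a)
cover(c,b)
cover(c,c)
cover(c,e)
cover(c,h)
cover(c,i)
cover(c,j)
cover(g,a)
cover(g,b)
cover(g,c)
cover(g,e)
cover(g,h)
cover(g,i)
cover(g,j)
cover(h,a)
cover(h,b)
cover(h,c)
cover(h,e)
cover(h,h)
cover(h,i)
cover(h,j)
cover(i,a)
cover(i,b)
cover(i,c)
cover(i,e)
cover(i,h)
cover(i,i)
cover(i,j)
cover(j,a)
cover(j,b)
cover(j,c)
cover(j,e)
cover(j,h)
cover(j,i)
cover(j,j)

round 1: derive cover(a,h) via R0 from link(a,h)
round 1: derive cover(a,j) via R0 from link(a,j)
round 1: derive cover(b,a) via R0 from link(b,a)
round 1: derive cover(b,e) via R0 from link(b,e)
round 1: derive cover(b,h) via R0 from link(b,h)
round 1: derive cover(c,e) via R0 from link(c,e)
round 1: derive cover(g,b) via R0 from link(g,b)
round 1: derive cover(h,a) via R0 from link(h,a)
round 1: derive cover(h,c) via R0 from link(h,c)
round 1: derive cover(h,i) via R0 from link(h,i)
round 1: derive cover(i,a) via R0 from link(i,a)
round 1: derive cover(i,b) via R0 from link(i,b)
round 1: derive cover(i,c) via R0 from link(i,c)
round 1: derive cover(j,a) via R0 from link(j,a)
round 1: derive cover(j,i) via R0 from link(j,i)
round 1: derive cover(a,a) via R2 from link(a,j), cites(j,a)
round 1: derive cover(b,b) via R2 from link(b,e), cites(e,b)
round 1: derive cover(b,i) via R2 from link(b,a), cites(a,i)
round 1: derive cover(b,j) via R2 from link(b,e), cites(e,j)
round 1: derive cover(c,b) via R2 from link(c,e), cites(e,b)
round 1: derive cover(c,i) via R2 from link(c,e), cites(e,i)
round 1: derive cover(c,j) via R2 from link(c,e), cites(e,j)
round 1: derive cover(g,i) via R2 from link(g,b), cites(b,i)
round 1: derive cover(h,e) via R2 from link(h,c), cites(c,e)
round 1: derive cover(h,h) via R2 from link(h,i), cites(i,h)
round 1: derive cover(i,e) via R2 from link(i,c), cites(c,e)
round 1: derive cover(i,i) via R2 from link(i,a), cites(a,i)
round 1: derive cover(j,c) via R2 from link(j,i), cites(i,c)
round 1: derive cover(j,h) via R2 from link(j,i), cites(i,h)
round 2: derive cover(a,c) via R1 from cover(a,h), link(h,c)
round 2: derive cover(a,i) via R1 from cover(a,h), link(h,i)
round 2: derive cover(b,c) via R1 from cover(b,h), link(h,c)
round 2: derive cover(c,a) via R1 from cover(c,b), link(b,a)
round 2: derive cover(c,c) via R1 from cover(c,i), link(i,c)
round 2: derive cover(c,h) via R1 from cover(c,b), link(b,h)
round 2: derive cover(g,a) via R1 from cover(g,b), link(b,a)
round 2: derive cover(g,c) via R1 from cover(g,i), link(i,c)
round 2: derive cover(g,e) via R1 from cover(g,b), link(b,e)
round 2: derive cover(g,h) via R1 from cover(g,b), link(b,h)
round 2: derive cover(h,b) via R1 from cover(h,i), link(i,b)
round 2: derive cover(h,j) via R1 from cover(h,a), link(a,j)
round 2: derive cover(i,h) via R1 from cover(i,a), link(a,h)
round 2: derive cover(i,j) via R1 from cover(i,a), link(a,j)
round 2: derive cover(j,b) via R1 from cover(j,i), link(i,b)
round 2: derive cover(j,e) via R1 from cover(j,c), link(c,e)
round 2: derive cover(j,j) via R1 from cover(j,a), link(a,j)
round 3: derive cover(a,b) via R1 from cover(a,i), link(i,b)
round 3: derive cover(a,e) via R1 from cover(a,c), link(c,e)
round 3: derive cover(g,j) via R1 from cover(g,a), link(a,j)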